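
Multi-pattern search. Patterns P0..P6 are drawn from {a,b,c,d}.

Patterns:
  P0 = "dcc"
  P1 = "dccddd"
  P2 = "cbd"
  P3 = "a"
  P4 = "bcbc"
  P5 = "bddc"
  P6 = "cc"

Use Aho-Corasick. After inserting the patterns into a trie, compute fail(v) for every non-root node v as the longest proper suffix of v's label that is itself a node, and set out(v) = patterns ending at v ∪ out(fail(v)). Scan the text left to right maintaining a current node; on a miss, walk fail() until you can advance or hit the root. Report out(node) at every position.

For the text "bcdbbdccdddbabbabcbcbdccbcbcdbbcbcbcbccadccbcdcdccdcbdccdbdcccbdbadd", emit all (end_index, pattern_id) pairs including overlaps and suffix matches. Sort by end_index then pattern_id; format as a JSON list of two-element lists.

Build:
Trie (insert patterns):
  0='ε' goto a→10 b→11 c→7 d→1
  1='d' goto c→2
  2='dc' goto c→3
  3='dcc' goto d→4  [P0 ends]
  4='dccd' goto d→5
  5='dccdd' goto d→6
  6='dccddd' goto ·  [P1 ends]
  7='c' goto b→8 c→18
  8='cb' goto d→9
  9='cbd' goto ·  [P2 ends]
  10='a' goto ·  [P3 ends]
  11='b' goto c→12 d→15
  12='bc' goto b→13
  13='bcb' goto c→14
  14='bcbc' goto ·  [P4 ends]
  15='bd' goto d→16
  16='bdd' goto c→17
  17='bddc' goto ·  [P5 ends]
  18='cc' goto ·  [P6 ends]

BFS fail/out derivation:
  fail(1) 'd': from fail(0)=0 chase 'd': 0 ⇒ 0;  out=∅∪out(0)=∅
  fail(7) 'c': from fail(0)=0 chase 'c': 0 ⇒ 0;  out=∅∪out(0)=∅
  fail(10) 'a': from fail(0)=0 chase 'a': 0 ⇒ 0;  out={3}∪out(0)={3}
  fail(11) 'b': from fail(0)=0 chase 'b': 0 ⇒ 0;  out=∅∪out(0)=∅
  fail(2) 'dc': from fail(1)=0 chase 'c': 0 ⇒ 7;  out=∅∪out(7)=∅
  fail(8) 'cb': from fail(7)=0 chase 'b': 0 ⇒ 11;  out=∅∪out(11)=∅
  fail(12) 'bc': from fail(11)=0 chase 'c': 0 ⇒ 7;  out=∅∪out(7)=∅
  fail(15) 'bd': from fail(11)=0 chase 'd': 0 ⇒ 1;  out=∅∪out(1)=∅
  fail(18) 'cc': from fail(7)=0 chase 'c': 0 ⇒ 7;  out={6}∪out(7)={6}
  fail(3) 'dcc': from fail(2)=7 chase 'c': 7 ⇒ 18;  out={0}∪out(18)={0,6}
  fail(9) 'cbd': from fail(8)=11 chase 'd': 11 ⇒ 15;  out={2}∪out(15)={2}
  fail(13) 'bcb': from fail(12)=7 chase 'b': 7 ⇒ 8;  out=∅∪out(8)=∅
  fail(16) 'bdd': from fail(15)=1 chase 'd': 1→0 ⇒ 1;  out=∅∪out(1)=∅
  fail(4) 'dccd': from fail(3)=18 chase 'd': 18→7→0 ⇒ 1;  out=∅∪out(1)=∅
  fail(14) 'bcbc': from fail(13)=8 chase 'c': 8→11 ⇒ 12;  out={4}∪out(12)={4}
  fail(17) 'bddc': from fail(16)=1 chase 'c': 1 ⇒ 2;  out={5}∪out(2)={5}
  fail(5) 'dccdd': from fail(4)=1 chase 'd': 1→0 ⇒ 1;  out=∅∪out(1)=∅
  fail(6) 'dccddd': from fail(5)=1 chase 'd': 1→0 ⇒ 1;  out={1}∪out(1)={1}

Run:
pos 0 'b': at 11
pos 1 'c': at 12
pos 2 'd': at 1 ·f
pos 3 'b': at 11 ·f
pos 4 'b': at 11 ·f
pos 5 'd': at 15
pos 6 'c': at 2 ·f
pos 7 'c': at 3  emit P0@[5:7],P6@[6:7]
pos 8 'd': at 4
pos 9 'd': at 5
pos 10 'd': at 6  emit P1@[5:10]
pos 11 'b': at 11 ·f
pos 12 'a': at 10 ·f  emit P3@[12:12]
pos 13 'b': at 11 ·f
pos 14 'b': at 11 ·f
pos 15 'a': at 10 ·f  emit P3@[15:15]
pos 16 'b': at 11 ·f
pos 17 'c': at 12
pos 18 'b': at 13
pos 19 'c': at 14  emit P4@[16:19]
pos 20 'b': at 13 ·f
pos 21 'd': at 9 ·f  emit P2@[19:21]
pos 22 'c': at 2 ·f
pos 23 'c': at 3  emit P0@[21:23],P6@[22:23]
pos 24 'b': at 8 ·f
pos 25 'c': at 12 ·f
pos 26 'b': at 13
pos 27 'c': at 14  emit P4@[24:27]
pos 28 'd': at 1 ·f
pos 29 'b': at 11 ·f
pos 30 'b': at 11 ·f
pos 31 'c': at 12
pos 32 'b': at 13
pos 33 'c': at 14  emit P4@[30:33]
pos 34 'b': at 13 ·f
pos 35 'c': at 14  emit P4@[32:35]
pos 36 'b': at 13 ·f
pos 37 'c': at 14  emit P4@[34:37]
pos 38 'c': at 18 ·f  emit P6@[37:38]
pos 39 'a': at 10 ·f  emit P3@[39:39]
pos 40 'd': at 1 ·f
pos 41 'c': at 2
pos 42 'c': at 3  emit P0@[40:42],P6@[41:42]
pos 43 'b': at 8 ·f
pos 44 'c': at 12 ·f
pos 45 'd': at 1 ·f
pos 46 'c': at 2
pos 47 'd': at 1 ·f
pos 48 'c': at 2
pos 49 'c': at 3  emit P0@[47:49],P6@[48:49]
pos 50 'd': at 4
pos 51 'c': at 2 ·f
pos 52 'b': at 8 ·f
pos 53 'd': at 9  emit P2@[51:53]
pos 54 'c': at 2 ·f
pos 55 'c': at 3  emit P0@[53:55],P6@[54:55]
pos 56 'd': at 4
pos 57 'b': at 11 ·f
pos 58 'd': at 15
pos 59 'c': at 2 ·f
pos 60 'c': at 3  emit P0@[58:60],P6@[59:60]
pos 61 'c': at 18 ·f  emit P6@[60:61]
pos 62 'b': at 8 ·f
pos 63 'd': at 9  emit P2@[61:63]
pos 64 'b': at 11 ·f
pos 65 'a': at 10 ·f  emit P3@[65:65]
pos 66 'd': at 1 ·f
pos 67 'd': at 1 ·f

Result: [[7,0],[7,6],[10,1],[12,3],[15,3],[19,4],[21,2],[23,0],[23,6],[27,4],[33,4],[35,4],[37,4],[38,6],[39,3],[42,0],[42,6],[49,0],[49,6],[53,2],[55,0],[55,6],[60,0],[60,6],[61,6],[63,2],[65,3]]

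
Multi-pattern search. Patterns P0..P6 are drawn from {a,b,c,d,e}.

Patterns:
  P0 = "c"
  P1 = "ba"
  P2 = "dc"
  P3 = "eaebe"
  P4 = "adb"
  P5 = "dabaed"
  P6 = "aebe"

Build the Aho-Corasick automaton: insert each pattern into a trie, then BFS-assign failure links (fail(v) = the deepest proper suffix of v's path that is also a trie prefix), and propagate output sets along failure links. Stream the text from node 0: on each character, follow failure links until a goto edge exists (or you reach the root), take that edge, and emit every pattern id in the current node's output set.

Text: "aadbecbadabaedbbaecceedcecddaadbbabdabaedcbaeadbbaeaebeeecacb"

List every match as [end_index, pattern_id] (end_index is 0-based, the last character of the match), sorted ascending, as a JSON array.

Build:
Trie (insert patterns):
  n0 'ε': a→11 b→2 c→1 d→4 e→6
  n1 'c': ·  ←P0
  n2 'b': a→3
  n3 'ba': ·  ←P1
  n4 'd': a→14 c→5
  n5 'dc': ·  ←P2
  n6 'e': a→7
  n7 'ea': e→8
  n8 'eae': b→9
  n9 'eaeb': e→10
  n10 'eaebe': ·  ←P3
  n11 'a': d→12 e→19
  n12 'ad': b→13
  n13 'adb': ·  ←P4
  n14 'da': b→15
  n15 'dab': a→16
  n16 'daba': e→17
  n17 'dabae': d→18
  n18 'dabaed': ·  ←P5
  n19 'ae': b→20
  n20 'aeb': e→21
  n21 'aebe': ·  ←P6

BFS fail/out derivation:
  fail(1) 'c': from fail(0)=0 chase 'c': 0 ⇒ 0;  out={0}∪out(0)={0}
  fail(2) 'b': from fail(0)=0 chase 'b': 0 ⇒ 0;  out=∅∪out(0)=∅
  fail(4) 'd': from fail(0)=0 chase 'd': 0 ⇒ 0;  out=∅∪out(0)=∅
  fail(6) 'e': from fail(0)=0 chase 'e': 0 ⇒ 0;  out=∅∪out(0)=∅
  fail(11) 'a': from fail(0)=0 chase 'a': 0 ⇒ 0;  out=∅∪out(0)=∅
  fail(3) 'ba': from fail(2)=0 chase 'a': 0 ⇒ 11;  out={1}∪out(11)={1}
  fail(5) 'dc': from fail(4)=0 chase 'c': 0 ⇒ 1;  out={2}∪out(1)={0,2}
  fail(7) 'ea': from fail(6)=0 chase 'a': 0 ⇒ 11;  out=∅∪out(11)=∅
  fail(12) 'ad': from fail(11)=0 chase 'd': 0 ⇒ 4;  out=∅∪out(4)=∅
  fail(14) 'da': from fail(4)=0 chase 'a': 0 ⇒ 11;  out=∅∪out(11)=∅
  fail(19) 'ae': from fail(11)=0 chase 'e': 0 ⇒ 6;  out=∅∪out(6)=∅
  fail(8) 'eae': from fail(7)=11 chase 'e': 11 ⇒ 19;  out=∅∪out(19)=∅
  fail(13) 'adb': from fail(12)=4 chase 'b': 4→0 ⇒ 2;  out={4}∪out(2)={4}
  fail(15) 'dab': from fail(14)=11 chase 'b': 11→0 ⇒ 2;  out=∅∪out(2)=∅
  fail(20) 'aeb': from fail(19)=6 chase 'b': 6→0 ⇒ 2;  out=∅∪out(2)=∅
  fail(9) 'eaeb': from fail(8)=19 chase 'b': 19 ⇒ 20;  out=∅∪out(20)=∅
  fail(16) 'daba': from fail(15)=2 chase 'a': 2 ⇒ 3;  out=∅∪out(3)={1}
  fail(21) 'aebe': from fail(20)=2 chase 'e': 2→0 ⇒ 6;  out={6}∪out(6)={6}
  fail(10) 'eaebe': from fail(9)=20 chase 'e': 20 ⇒ 21;  out={3}∪out(21)={3,6}
  fail(17) 'dabae': from fail(16)=3 chase 'e': 3→11 ⇒ 19;  out=∅∪out(19)=∅
  fail(18) 'dabaed': from fail(17)=19 chase 'd': 19→6→0 ⇒ 4;  out={5}∪out(4)={5}

Run:
pos 0 'a': at 11
pos 1 'a': at 11 (fail-walked)
pos 2 'd': at 12
pos 3 'b': at 13  emit P4@[1:3]
pos 4 'e': at 6 (fail-walked)
pos 5 'c': at 1 (fail-walked)  emit P0@[5:5]
pos 6 'b': at 2 (fail-walked)
pos 7 'a': at 3  emit P1@[6:7]
pos 8 'd': at 12 (fail-walked)
pos 9 'a': at 14 (fail-walked)
pos 10 'b': at 15
pos 11 'a': at 16  emit P1@[10:11]
pos 12 'e': at 17
pos 13 'd': at 18  emit P5@[8:13]
pos 14 'b': at 2 (fail-walked)
pos 15 'b': at 2 (fail-walked)
pos 16 'a': at 3  emit P1@[15:16]
pos 17 'e': at 19 (fail-walked)
pos 18 'c': at 1 (fail-walked)  emit P0@[18:18]
pos 19 'c': at 1 (fail-walked)  emit P0@[19:19]
pos 20 'e': at 6 (fail-walked)
pos 21 'e': at 6 (fail-walked)
pos 22 'd': at 4 (fail-walked)
pos 23 'c': at 5  emit P0@[23:23],P2@[22:23]
pos 24 'e': at 6 (fail-walked)
pos 25 'c': at 1 (fail-walked)  emit P0@[25:25]
pos 26 'd': at 4 (fail-walked)
pos 27 'd': at 4 (fail-walked)
pos 28 'a': at 14
pos 29 'a': at 11 (fail-walked)
pos 30 'd': at 12
pos 31 'b': at 13  emit P4@[29:31]
pos 32 'b': at 2 (fail-walked)
pos 33 'a': at 3  emit P1@[32:33]
pos 34 'b': at 2 (fail-walked)
pos 35 'd': at 4 (fail-walked)
pos 36 'a': at 14
pos 37 'b': at 15
pos 38 'a': at 16  emit P1@[37:38]
pos 39 'e': at 17
pos 40 'd': at 18  emit P5@[35:40]
pos 41 'c': at 5 (fail-walked)  emit P0@[41:41],P2@[40:41]
pos 42 'b': at 2 (fail-walked)
pos 43 'a': at 3  emit P1@[42:43]
pos 44 'e': at 19 (fail-walked)
pos 45 'a': at 7 (fail-walked)
pos 46 'd': at 12 (fail-walked)
pos 47 'b': at 13  emit P4@[45:47]
pos 48 'b': at 2 (fail-walked)
pos 49 'a': at 3  emit P1@[48:49]
pos 50 'e': at 19 (fail-walked)
pos 51 'a': at 7 (fail-walked)
pos 52 'e': at 8
pos 53 'b': at 9
pos 54 'e': at 10  emit P3@[50:54],P6@[51:54]
pos 55 'e': at 6 (fail-walked)
pos 56 'e': at 6 (fail-walked)
pos 57 'c': at 1 (fail-walked)  emit P0@[57:57]
pos 58 'a': at 11 (fail-walked)
pos 59 'c': at 1 (fail-walked)  emit P0@[59:59]
pos 60 'b': at 2 (fail-walked)

All matches (sorted): [[3,4],[5,0],[7,1],[11,1],[13,5],[16,1],[18,0],[19,0],[23,0],[23,2],[25,0],[31,4],[33,1],[38,1],[40,5],[41,0],[41,2],[43,1],[47,4],[49,1],[54,3],[54,6],[57,0],[59,0]]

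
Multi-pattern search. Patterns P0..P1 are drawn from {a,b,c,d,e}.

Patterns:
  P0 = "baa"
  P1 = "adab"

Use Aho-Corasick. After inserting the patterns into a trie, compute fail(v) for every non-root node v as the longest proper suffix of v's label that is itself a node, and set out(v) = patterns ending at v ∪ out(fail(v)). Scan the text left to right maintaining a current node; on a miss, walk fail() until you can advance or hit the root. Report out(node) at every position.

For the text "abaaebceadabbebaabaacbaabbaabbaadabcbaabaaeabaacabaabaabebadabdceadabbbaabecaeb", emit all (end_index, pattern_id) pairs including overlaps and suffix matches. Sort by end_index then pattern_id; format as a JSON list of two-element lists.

Build:
Trie nodes:
  n0 'ε': a→4 b→1
  n1 'b': a→2
  n2 'ba': a→3
  n3 'baa': ·  [P0 ends]
  n4 'a': d→5
  n5 'ad': a→6
  n6 'ada': b→7
  n7 'adab': ·  [P1 ends]

BFS fail/out derivation:
  fail(1) 'b': from fail(0)=0 chase 'b': 0 ⇒ 0;  out=∅∪out(0)=∅
  fail(4) 'a': from fail(0)=0 chase 'a': 0 ⇒ 0;  out=∅∪out(0)=∅
  fail(2) 'ba': from fail(1)=0 chase 'a': 0 ⇒ 4;  out=∅∪out(4)=∅
  fail(5) 'ad': from fail(4)=0 chase 'd': 0 ⇒ 0;  out=∅∪out(0)=∅
  fail(3) 'baa': from fail(2)=4 chase 'a': 4→0 ⇒ 4;  out={0}∪out(4)={0}
  fail(6) 'ada': from fail(5)=0 chase 'a': 0 ⇒ 4;  out=∅∪out(4)=∅
  fail(7) 'adab': from fail(6)=4 chase 'b': 4→0 ⇒ 1;  out={1}∪out(1)={1}

Run:
pos 0 'a': at 4
pos 1 'b': at 1 (via fail)
pos 2 'a': at 2
pos 3 'a': at 3  → match P0@[1:3]
pos 4 'e': at 0 (via fail)
pos 5 'b': at 1
pos 6 'c': at 0 (via fail)
pos 7 'e': at 0
pos 8 'a': at 4
pos 9 'd': at 5
pos 10 'a': at 6
pos 11 'b': at 7  → match P1@[8:11]
pos 12 'b': at 1 (via fail)
pos 13 'e': at 0 (via fail)
pos 14 'b': at 1
pos 15 'a': at 2
pos 16 'a': at 3  → match P0@[14:16]
pos 17 'b': at 1 (via fail)
pos 18 'a': at 2
pos 19 'a': at 3  → match P0@[17:19]
pos 20 'c': at 0 (via fail)
pos 21 'b': at 1
pos 22 'a': at 2
pos 23 'a': at 3  → match P0@[21:23]
pos 24 'b': at 1 (via fail)
pos 25 'b': at 1 (via fail)
pos 26 'a': at 2
pos 27 'a': at 3  → match P0@[25:27]
pos 28 'b': at 1 (via fail)
pos 29 'b': at 1 (via fail)
pos 30 'a': at 2
pos 31 'a': at 3  → match P0@[29:31]
pos 32 'd': at 5 (via fail)
pos 33 'a': at 6
pos 34 'b': at 7  → match P1@[31:34]
pos 35 'c': at 0 (via fail)
pos 36 'b': at 1
pos 37 'a': at 2
pos 38 'a': at 3  → match P0@[36:38]
pos 39 'b': at 1 (via fail)
pos 40 'a': at 2
pos 41 'a': at 3  → match P0@[39:41]
pos 42 'e': at 0 (via fail)
pos 43 'a': at 4
pos 44 'b': at 1 (via fail)
pos 45 'a': at 2
pos 46 'a': at 3  → match P0@[44:46]
pos 47 'c': at 0 (via fail)
pos 48 'a': at 4
pos 49 'b': at 1 (via fail)
pos 50 'a': at 2
pos 51 'a': at 3  → match P0@[49:51]
pos 52 'b': at 1 (via fail)
pos 53 'a': at 2
pos 54 'a': at 3  → match P0@[52:54]
pos 55 'b': at 1 (via fail)
pos 56 'e': at 0 (via fail)
pos 57 'b': at 1
pos 58 'a': at 2
pos 59 'd': at 5 (via fail)
pos 60 'a': at 6
pos 61 'b': at 7  → match P1@[58:61]
pos 62 'd': at 0 (via fail)
pos 63 'c': at 0
pos 64 'e': at 0
pos 65 'a': at 4
pos 66 'd': at 5
pos 67 'a': at 6
pos 68 'b': at 7  → match P1@[65:68]
pos 69 'b': at 1 (via fail)
pos 70 'b': at 1 (via fail)
pos 71 'a': at 2
pos 72 'a': at 3  → match P0@[70:72]
pos 73 'b': at 1 (via fail)
pos 74 'e': at 0 (via fail)
pos 75 'c': at 0
pos 76 'a': at 4
pos 77 'e': at 0 (via fail)
pos 78 'b': at 1

Result: [[3,0],[11,1],[16,0],[19,0],[23,0],[27,0],[31,0],[34,1],[38,0],[41,0],[46,0],[51,0],[54,0],[61,1],[68,1],[72,0]]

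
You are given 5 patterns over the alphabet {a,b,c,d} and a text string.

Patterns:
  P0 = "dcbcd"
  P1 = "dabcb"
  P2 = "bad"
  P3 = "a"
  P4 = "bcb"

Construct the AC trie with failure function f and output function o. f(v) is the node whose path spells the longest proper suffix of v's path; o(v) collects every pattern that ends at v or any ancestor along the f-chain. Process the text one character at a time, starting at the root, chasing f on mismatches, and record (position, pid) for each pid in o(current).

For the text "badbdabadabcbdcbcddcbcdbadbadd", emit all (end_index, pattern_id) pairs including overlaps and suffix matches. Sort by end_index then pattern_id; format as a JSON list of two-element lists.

Build:
Trie nodes:
  0='ε' goto a→13 b→10 d→1
  1='d' goto a→6 c→2
  2='dc' goto b→3
  3='dcb' goto c→4
  4='dcbc' goto d→5
  5='dcbcd' goto ·  ←P0
  6='da' goto b→7
  7='dab' goto c→8
  8='dabc' goto b→9
  9='dabcb' goto ·  ←P1
  10='b' goto a→11 c→14
  11='ba' goto d→12
  12='bad' goto ·  ←P2
  13='a' goto ·  ←P3
  14='bc' goto b→15
  15='bcb' goto ·  ←P4

Failure links (BFS by depth):
  n1('d'): parent n0 fail=0; on 'd' 0 → fail=0;  out ∅∪∅=∅
  n10('b'): parent n0 fail=0; on 'b' 0 → fail=0;  out ∅∪∅=∅
  n13('a'): parent n0 fail=0; on 'a' 0 → fail=0;  out {3}∪∅={3}
  n2('dc'): parent n1 fail=0; on 'c' 0 → fail=0;  out ∅∪∅=∅
  n6('da'): parent n1 fail=0; on 'a' 0 → fail=13;  out ∅∪{3}={3}
  n11('ba'): parent n10 fail=0; on 'a' 0 → fail=13;  out ∅∪{3}={3}
  n14('bc'): parent n10 fail=0; on 'c' 0 → fail=0;  out ∅∪∅=∅
  n3('dcb'): parent n2 fail=0; on 'b' 0 → fail=10;  out ∅∪∅=∅
  n7('dab'): parent n6 fail=13; on 'b' 13→0 → fail=10;  out ∅∪∅=∅
  n12('bad'): parent n11 fail=13; on 'd' 13→0 → fail=1;  out {2}∪∅={2}
  n15('bcb'): parent n14 fail=0; on 'b' 0 → fail=10;  out {4}∪∅={4}
  n4('dcbc'): parent n3 fail=10; on 'c' 10 → fail=14;  out ∅∪∅=∅
  n8('dabc'): parent n7 fail=10; on 'c' 10 → fail=14;  out ∅∪∅=∅
  n5('dcbcd'): parent n4 fail=14; on 'd' 14→0 → fail=1;  out {0}∪∅={0}
  n9('dabcb'): parent n8 fail=14; on 'b' 14 → fail=15;  out {1}∪{4}={1,4}

Scan:
[0] read 'b'  n0⇒n10
[1] read 'a'  n10⇒n11  → match P3@[1:1]
[2] read 'd'  n11⇒n12  → match P2@[0:2]
[3] read 'b'  n12⇒n10 (fail-walked)
[4] read 'd'  n10⇒n1 (fail-walked)
[5] read 'a'  n1⇒n6  → match P3@[5:5]
[6] read 'b'  n6⇒n7
[7] read 'a'  n7⇒n11 (fail-walked)  → match P3@[7:7]
[8] read 'd'  n11⇒n12  → match P2@[6:8]
[9] read 'a'  n12⇒n6 (fail-walked)  → match P3@[9:9]
[10] read 'b'  n6⇒n7
[11] read 'c'  n7⇒n8
[12] read 'b'  n8⇒n9  → match P1@[8:12],P4@[10:12]
[13] read 'd'  n9⇒n1 (fail-walked)
[14] read 'c'  n1⇒n2
[15] read 'b'  n2⇒n3
[16] read 'c'  n3⇒n4
[17] read 'd'  n4⇒n5  → match P0@[13:17]
[18] read 'd'  n5⇒n1 (fail-walked)
[19] read 'c'  n1⇒n2
[20] read 'b'  n2⇒n3
[21] read 'c'  n3⇒n4
[22] read 'd'  n4⇒n5  → match P0@[18:22]
[23] read 'b'  n5⇒n10 (fail-walked)
[24] read 'a'  n10⇒n11  → match P3@[24:24]
[25] read 'd'  n11⇒n12  → match P2@[23:25]
[26] read 'b'  n12⇒n10 (fail-walked)
[27] read 'a'  n10⇒n11  → match P3@[27:27]
[28] read 'd'  n11⇒n12  → match P2@[26:28]
[29] read 'd'  n12⇒n1 (fail-walked)

All matches (sorted): [[1,3],[2,2],[5,3],[7,3],[8,2],[9,3],[12,1],[12,4],[17,0],[22,0],[24,3],[25,2],[27,3],[28,2]]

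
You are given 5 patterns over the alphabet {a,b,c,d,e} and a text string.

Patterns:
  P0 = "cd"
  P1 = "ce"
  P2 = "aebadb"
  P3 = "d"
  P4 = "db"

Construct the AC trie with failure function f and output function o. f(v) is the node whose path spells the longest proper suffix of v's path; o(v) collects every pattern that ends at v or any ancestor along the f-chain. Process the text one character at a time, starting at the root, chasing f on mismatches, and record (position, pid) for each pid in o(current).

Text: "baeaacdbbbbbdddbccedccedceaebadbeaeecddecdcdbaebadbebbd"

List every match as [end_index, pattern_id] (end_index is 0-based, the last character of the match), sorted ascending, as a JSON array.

Construct AC machine:
Trie (insert patterns):
  0='ε' goto a→4 c→1 d→10
  1='c' goto d→2 e→3
  2='cd' goto ·  [P0 ends]
  3='ce' goto ·  [P1 ends]
  4='a' goto e→5
  5='ae' goto b→6
  6='aeb' goto a→7
  7='aeba' goto d→8
  8='aebad' goto b→9
  9='aebadb' goto ·  [P2 ends]
  10='d' goto b→11  [P3 ends]
  11='db' goto ·  [P4 ends]

BFS fail/out derivation:
  n1('c'): parent n0 fail=0; on 'c' 0 → fail=0;  out ∅∪∅=∅
  n4('a'): parent n0 fail=0; on 'a' 0 → fail=0;  out ∅∪∅=∅
  n10('d'): parent n0 fail=0; on 'd' 0 → fail=0;  out {3}∪∅={3}
  n2('cd'): parent n1 fail=0; on 'd' 0 → fail=10;  out {0}∪{3}={0,3}
  n3('ce'): parent n1 fail=0; on 'e' 0 → fail=0;  out {1}∪∅={1}
  n5('ae'): parent n4 fail=0; on 'e' 0 → fail=0;  out ∅∪∅=∅
  n11('db'): parent n10 fail=0; on 'b' 0 → fail=0;  out {4}∪∅={4}
  n6('aeb'): parent n5 fail=0; on 'b' 0 → fail=0;  out ∅∪∅=∅
  n7('aeba'): parent n6 fail=0; on 'a' 0 → fail=4;  out ∅∪∅=∅
  n8('aebad'): parent n7 fail=4; on 'd' 4→0 → fail=10;  out ∅∪{3}={3}
  n9('aebadb'): parent n8 fail=10; on 'b' 10 → fail=11;  out {2}∪{4}={2,4}

Text stream:
[0] read 'b'  n0⇒n0
[1] read 'a'  n0⇒n4
[2] read 'e'  n4⇒n5
[3] read 'a'  n5⇒n4 ·f
[4] read 'a'  n4⇒n4 ·f
[5] read 'c'  n4⇒n1 ·f
[6] read 'd'  n1⇒n2  emit P0@[5:6],P3@[6:6]
[7] read 'b'  n2⇒n11 ·f  emit P4@[6:7]
[8] read 'b'  n11⇒n0 ·f
[9] read 'b'  n0⇒n0
[10] read 'b'  n0⇒n0
[11] read 'b'  n0⇒n0
[12] read 'd'  n0⇒n10  emit P3@[12:12]
[13] read 'd'  n10⇒n10 ·f  emit P3@[13:13]
[14] read 'd'  n10⇒n10 ·f  emit P3@[14:14]
[15] read 'b'  n10⇒n11  emit P4@[14:15]
[16] read 'c'  n11⇒n1 ·f
[17] read 'c'  n1⇒n1 ·f
[18] read 'e'  n1⇒n3  emit P1@[17:18]
[19] read 'd'  n3⇒n10 ·f  emit P3@[19:19]
[20] read 'c'  n10⇒n1 ·f
[21] read 'c'  n1⇒n1 ·f
[22] read 'e'  n1⇒n3  emit P1@[21:22]
[23] read 'd'  n3⇒n10 ·f  emit P3@[23:23]
[24] read 'c'  n10⇒n1 ·f
[25] read 'e'  n1⇒n3  emit P1@[24:25]
[26] read 'a'  n3⇒n4 ·f
[27] read 'e'  n4⇒n5
[28] read 'b'  n5⇒n6
[29] read 'a'  n6⇒n7
[30] read 'd'  n7⇒n8  emit P3@[30:30]
[31] read 'b'  n8⇒n9  emit P2@[26:31],P4@[30:31]
[32] read 'e'  n9⇒n0 ·f
[33] read 'a'  n0⇒n4
[34] read 'e'  n4⇒n5
[35] read 'e'  n5⇒n0 ·f
[36] read 'c'  n0⇒n1
[37] read 'd'  n1⇒n2  emit P0@[36:37],P3@[37:37]
[38] read 'd'  n2⇒n10 ·f  emit P3@[38:38]
[39] read 'e'  n10⇒n0 ·f
[40] read 'c'  n0⇒n1
[41] read 'd'  n1⇒n2  emit P0@[40:41],P3@[41:41]
[42] read 'c'  n2⇒n1 ·f
[43] read 'd'  n1⇒n2  emit P0@[42:43],P3@[43:43]
[44] read 'b'  n2⇒n11 ·f  emit P4@[43:44]
[45] read 'a'  n11⇒n4 ·f
[46] read 'e'  n4⇒n5
[47] read 'b'  n5⇒n6
[48] read 'a'  n6⇒n7
[49] read 'd'  n7⇒n8  emit P3@[49:49]
[50] read 'b'  n8⇒n9  emit P2@[45:50],P4@[49:50]
[51] read 'e'  n9⇒n0 ·f
[52] read 'b'  n0⇒n0
[53] read 'b'  n0⇒n0
[54] read 'd'  n0⇒n10  emit P3@[54:54]

Result: [[6,0],[6,3],[7,4],[12,3],[13,3],[14,3],[15,4],[18,1],[19,3],[22,1],[23,3],[25,1],[30,3],[31,2],[31,4],[37,0],[37,3],[38,3],[41,0],[41,3],[43,0],[43,3],[44,4],[49,3],[50,2],[50,4],[54,3]]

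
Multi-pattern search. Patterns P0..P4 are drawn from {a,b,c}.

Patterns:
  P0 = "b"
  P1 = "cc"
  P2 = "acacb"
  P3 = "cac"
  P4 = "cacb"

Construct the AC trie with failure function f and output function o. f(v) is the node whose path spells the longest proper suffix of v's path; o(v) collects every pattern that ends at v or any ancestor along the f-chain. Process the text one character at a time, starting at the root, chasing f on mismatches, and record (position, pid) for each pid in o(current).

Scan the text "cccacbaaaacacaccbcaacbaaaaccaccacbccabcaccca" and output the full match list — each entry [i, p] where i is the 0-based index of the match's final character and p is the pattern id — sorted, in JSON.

Build automaton:
Trie nodes:
  0='ε' goto a→4 b→1 c→2
  1='b' goto ·  ←P0
  2='c' goto a→9 c→3
  3='cc' goto ·  ←P1
  4='a' goto c→5
  5='ac' goto a→6
  6='aca' goto c→7
  7='acac' goto b→8
  8='acacb' goto ·  ←P2
  9='ca' goto c→10
  10='cac' goto b→11  ←P3
  11='cacb' goto ·  ←P4

Failure links (BFS by depth):
  fail(1) 'b': from fail(0)=0 chase 'b': 0 ⇒ 0;  out={0}∪out(0)={0}
  fail(2) 'c': from fail(0)=0 chase 'c': 0 ⇒ 0;  out=∅∪out(0)=∅
  fail(4) 'a': from fail(0)=0 chase 'a': 0 ⇒ 0;  out=∅∪out(0)=∅
  fail(3) 'cc': from fail(2)=0 chase 'c': 0 ⇒ 2;  out={1}∪out(2)={1}
  fail(5) 'ac': from fail(4)=0 chase 'c': 0 ⇒ 2;  out=∅∪out(2)=∅
  fail(9) 'ca': from fail(2)=0 chase 'a': 0 ⇒ 4;  out=∅∪out(4)=∅
  fail(6) 'aca': from fail(5)=2 chase 'a': 2 ⇒ 9;  out=∅∪out(9)=∅
  fail(10) 'cac': from fail(9)=4 chase 'c': 4 ⇒ 5;  out={3}∪out(5)={3}
  fail(7) 'acac': from fail(6)=9 chase 'c': 9 ⇒ 10;  out=∅∪out(10)={3}
  fail(11) 'cacb': from fail(10)=5 chase 'b': 5→2→0 ⇒ 1;  out={4}∪out(1)={0,4}
  fail(8) 'acacb': from fail(7)=10 chase 'b': 10 ⇒ 11;  out={2}∪out(11)={0,2,4}

Text stream:
pos 0 'c': at 2
pos 1 'c': at 3  ** P1@[0:1]
pos 2 'c': at 3 (via fail)  ** P1@[1:2]
pos 3 'a': at 9 (via fail)
pos 4 'c': at 10  ** P3@[2:4]
pos 5 'b': at 11  ** P0@[5:5],P4@[2:5]
pos 6 'a': at 4 (via fail)
pos 7 'a': at 4 (via fail)
pos 8 'a': at 4 (via fail)
pos 9 'a': at 4 (via fail)
pos 10 'c': at 5
pos 11 'a': at 6
pos 12 'c': at 7  ** P3@[10:12]
pos 13 'a': at 6 (via fail)
pos 14 'c': at 7  ** P3@[12:14]
pos 15 'c': at 3 (via fail)  ** P1@[14:15]
pos 16 'b': at 1 (via fail)  ** P0@[16:16]
pos 17 'c': at 2 (via fail)
pos 18 'a': at 9
pos 19 'a': at 4 (via fail)
pos 20 'c': at 5
pos 21 'b': at 1 (via fail)  ** P0@[21:21]
pos 22 'a': at 4 (via fail)
pos 23 'a': at 4 (via fail)
pos 24 'a': at 4 (via fail)
pos 25 'a': at 4 (via fail)
pos 26 'c': at 5
pos 27 'c': at 3 (via fail)  ** P1@[26:27]
pos 28 'a': at 9 (via fail)
pos 29 'c': at 10  ** P3@[27:29]
pos 30 'c': at 3 (via fail)  ** P1@[29:30]
pos 31 'a': at 9 (via fail)
pos 32 'c': at 10  ** P3@[30:32]
pos 33 'b': at 11  ** P0@[33:33],P4@[30:33]
pos 34 'c': at 2 (via fail)
pos 35 'c': at 3  ** P1@[34:35]
pos 36 'a': at 9 (via fail)
pos 37 'b': at 1 (via fail)  ** P0@[37:37]
pos 38 'c': at 2 (via fail)
pos 39 'a': at 9
pos 40 'c': at 10  ** P3@[38:40]
pos 41 'c': at 3 (via fail)  ** P1@[40:41]
pos 42 'c': at 3 (via fail)  ** P1@[41:42]
pos 43 'a': at 9 (via fail)

All matches (sorted): [[1,1],[2,1],[4,3],[5,0],[5,4],[12,3],[14,3],[15,1],[16,0],[21,0],[27,1],[29,3],[30,1],[32,3],[33,0],[33,4],[35,1],[37,0],[40,3],[41,1],[42,1]]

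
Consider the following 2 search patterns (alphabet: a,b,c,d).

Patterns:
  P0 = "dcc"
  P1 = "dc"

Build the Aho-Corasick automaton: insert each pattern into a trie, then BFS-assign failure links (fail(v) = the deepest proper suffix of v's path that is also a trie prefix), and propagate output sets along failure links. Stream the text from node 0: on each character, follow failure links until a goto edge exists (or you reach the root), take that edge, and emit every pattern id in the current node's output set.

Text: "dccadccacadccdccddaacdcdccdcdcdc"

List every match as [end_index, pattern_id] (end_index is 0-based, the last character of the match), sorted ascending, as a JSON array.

Build automaton:
Trie nodes:
  n0 'ε': d→1
  n1 'd': c→2
  n2 'dc': c→3  [P1 ends]
  n3 'dcc': ·  [P0 ends]

BFS fail/out derivation:
  fail(1) 'd': from fail(0)=0 chase 'd': 0 ⇒ 0;  out=∅∪out(0)=∅
  fail(2) 'dc': from fail(1)=0 chase 'c': 0 ⇒ 0;  out={1}∪out(0)={1}
  fail(3) 'dcc': from fail(2)=0 chase 'c': 0 ⇒ 0;  out={0}∪out(0)={0}

Run:
pos 0 'd': at 1
pos 1 'c': at 2  → match P1@[0:1]
pos 2 'c': at 3  → match P0@[0:2]
pos 3 'a': at 0 (via fail)
pos 4 'd': at 1
pos 5 'c': at 2  → match P1@[4:5]
pos 6 'c': at 3  → match P0@[4:6]
pos 7 'a': at 0 (via fail)
pos 8 'c': at 0
pos 9 'a': at 0
pos 10 'd': at 1
pos 11 'c': at 2  → match P1@[10:11]
pos 12 'c': at 3  → match P0@[10:12]
pos 13 'd': at 1 (via fail)
pos 14 'c': at 2  → match P1@[13:14]
pos 15 'c': at 3  → match P0@[13:15]
pos 16 'd': at 1 (via fail)
pos 17 'd': at 1 (via fail)
pos 18 'a': at 0 (via fail)
pos 19 'a': at 0
pos 20 'c': at 0
pos 21 'd': at 1
pos 22 'c': at 2  → match P1@[21:22]
pos 23 'd': at 1 (via fail)
pos 24 'c': at 2  → match P1@[23:24]
pos 25 'c': at 3  → match P0@[23:25]
pos 26 'd': at 1 (via fail)
pos 27 'c': at 2  → match P1@[26:27]
pos 28 'd': at 1 (via fail)
pos 29 'c': at 2  → match P1@[28:29]
pos 30 'd': at 1 (via fail)
pos 31 'c': at 2  → match P1@[30:31]

Matches: [[1,1],[2,0],[5,1],[6,0],[11,1],[12,0],[14,1],[15,0],[22,1],[24,1],[25,0],[27,1],[29,1],[31,1]]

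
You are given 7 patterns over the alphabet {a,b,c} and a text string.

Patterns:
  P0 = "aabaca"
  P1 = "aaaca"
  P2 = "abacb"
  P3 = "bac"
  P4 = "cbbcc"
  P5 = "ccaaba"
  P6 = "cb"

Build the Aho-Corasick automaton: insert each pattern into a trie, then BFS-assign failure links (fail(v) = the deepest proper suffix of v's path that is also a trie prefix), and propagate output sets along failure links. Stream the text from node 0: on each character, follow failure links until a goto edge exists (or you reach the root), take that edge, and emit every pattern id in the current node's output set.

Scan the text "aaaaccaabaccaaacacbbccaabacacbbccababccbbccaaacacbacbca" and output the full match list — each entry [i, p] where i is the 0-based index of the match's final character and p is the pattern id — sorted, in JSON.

Build:
Trie nodes:
  0='ε' goto a→1 b→14 c→17
  1='a' goto a→2 b→10
  2='aa' goto a→7 b→3
  3='aab' goto a→4
  4='aaba' goto c→5
  5='aabac' goto a→6
  6='aabaca' goto ·  ←P0
  7='aaa' goto c→8
  8='aaac' goto a→9
  9='aaaca' goto ·  ←P1
  10='ab' goto a→11
  11='aba' goto c→12
  12='abac' goto b→13
  13='abacb' goto ·  ←P2
  14='b' goto a→15
  15='ba' goto c→16
  16='bac' goto ·  ←P3
  17='c' goto b→18 c→22
  18='cb' goto b→19  ←P6
  19='cbb' goto c→20
  20='cbbc' goto c→21
  21='cbbcc' goto ·  ←P4
  22='cc' goto a→23
  23='cca' goto a→24
  24='ccaa' goto b→25
  25='ccaab' goto a→26
  26='ccaaba' goto ·  ←P5

BFS fail/out derivation:
  n1('a'): parent n0 fail=0; on 'a' 0 → fail=0;  out ∅∪∅=∅
  n14('b'): parent n0 fail=0; on 'b' 0 → fail=0;  out ∅∪∅=∅
  n17('c'): parent n0 fail=0; on 'c' 0 → fail=0;  out ∅∪∅=∅
  n2('aa'): parent n1 fail=0; on 'a' 0 → fail=1;  out ∅∪∅=∅
  n10('ab'): parent n1 fail=0; on 'b' 0 → fail=14;  out ∅∪∅=∅
  n15('ba'): parent n14 fail=0; on 'a' 0 → fail=1;  out ∅∪∅=∅
  n18('cb'): parent n17 fail=0; on 'b' 0 → fail=14;  out {6}∪∅={6}
  n22('cc'): parent n17 fail=0; on 'c' 0 → fail=17;  out ∅∪∅=∅
  n3('aab'): parent n2 fail=1; on 'b' 1 → fail=10;  out ∅∪∅=∅
  n7('aaa'): parent n2 fail=1; on 'a' 1 → fail=2;  out ∅∪∅=∅
  n11('aba'): parent n10 fail=14; on 'a' 14 → fail=15;  out ∅∪∅=∅
  n16('bac'): parent n15 fail=1; on 'c' 1→0 → fail=17;  out {3}∪∅={3}
  n19('cbb'): parent n18 fail=14; on 'b' 14→0 → fail=14;  out ∅∪∅=∅
  n23('cca'): parent n22 fail=17; on 'a' 17→0 → fail=1;  out ∅∪∅=∅
  n4('aaba'): parent n3 fail=10; on 'a' 10 → fail=11;  out ∅∪∅=∅
  n8('aaac'): parent n7 fail=2; on 'c' 2→1→0 → fail=17;  out ∅∪∅=∅
  n12('abac'): parent n11 fail=15; on 'c' 15 → fail=16;  out ∅∪{3}={3}
  n20('cbbc'): parent n19 fail=14; on 'c' 14→0 → fail=17;  out ∅∪∅=∅
  n24('ccaa'): parent n23 fail=1; on 'a' 1 → fail=2;  out ∅∪∅=∅
  n5('aabac'): parent n4 fail=11; on 'c' 11 → fail=12;  out ∅∪{3}={3}
  n9('aaaca'): parent n8 fail=17; on 'a' 17→0 → fail=1;  out {1}∪∅={1}
  n13('abacb'): parent n12 fail=16; on 'b' 16→17 → fail=18;  out {2}∪{6}={2,6}
  n21('cbbcc'): parent n20 fail=17; on 'c' 17 → fail=22;  out {4}∪∅={4}
  n25('ccaab'): parent n24 fail=2; on 'b' 2 → fail=3;  out ∅∪∅=∅
  n6('aabaca'): parent n5 fail=12; on 'a' 12→16→17→0 → fail=1;  out {0}∪∅={0}
  n26('ccaaba'): parent n25 fail=3; on 'a' 3 → fail=4;  out {5}∪∅={5}

Scan:
pos 0 'a': at 1
pos 1 'a': at 2
pos 2 'a': at 7
pos 3 'a': at 7 (fail-walked)
pos 4 'c': at 8
pos 5 'c': at 22 (fail-walked)
pos 6 'a': at 23
pos 7 'a': at 24
pos 8 'b': at 25
pos 9 'a': at 26  ** P5@[4:9]
pos 10 'c': at 5 (fail-walked)  ** P3@[8:10]
pos 11 'c': at 22 (fail-walked)
pos 12 'a': at 23
pos 13 'a': at 24
pos 14 'a': at 7 (fail-walked)
pos 15 'c': at 8
pos 16 'a': at 9  ** P1@[12:16]
pos 17 'c': at 17 (fail-walked)
pos 18 'b': at 18  ** P6@[17:18]
pos 19 'b': at 19
pos 20 'c': at 20
pos 21 'c': at 21  ** P4@[17:21]
pos 22 'a': at 23 (fail-walked)
pos 23 'a': at 24
pos 24 'b': at 25
pos 25 'a': at 26  ** P5@[20:25]
pos 26 'c': at 5 (fail-walked)  ** P3@[24:26]
pos 27 'a': at 6  ** P0@[22:27]
pos 28 'c': at 17 (fail-walked)
pos 29 'b': at 18  ** P6@[28:29]
pos 30 'b': at 19
pos 31 'c': at 20
pos 32 'c': at 21  ** P4@[28:32]
pos 33 'a': at 23 (fail-walked)
pos 34 'b': at 10 (fail-walked)
pos 35 'a': at 11
pos 36 'b': at 10 (fail-walked)
pos 37 'c': at 17 (fail-walked)
pos 38 'c': at 22
pos 39 'b': at 18 (fail-walked)  ** P6@[38:39]
pos 40 'b': at 19
pos 41 'c': at 20
pos 42 'c': at 21  ** P4@[38:42]
pos 43 'a': at 23 (fail-walked)
pos 44 'a': at 24
pos 45 'a': at 7 (fail-walked)
pos 46 'c': at 8
pos 47 'a': at 9  ** P1@[43:47]
pos 48 'c': at 17 (fail-walked)
pos 49 'b': at 18  ** P6@[48:49]
pos 50 'a': at 15 (fail-walked)
pos 51 'c': at 16  ** P3@[49:51]
pos 52 'b': at 18 (fail-walked)  ** P6@[51:52]
pos 53 'c': at 17 (fail-walked)
pos 54 'a': at 1 (fail-walked)

Result: [[9,5],[10,3],[16,1],[18,6],[21,4],[25,5],[26,3],[27,0],[29,6],[32,4],[39,6],[42,4],[47,1],[49,6],[51,3],[52,6]]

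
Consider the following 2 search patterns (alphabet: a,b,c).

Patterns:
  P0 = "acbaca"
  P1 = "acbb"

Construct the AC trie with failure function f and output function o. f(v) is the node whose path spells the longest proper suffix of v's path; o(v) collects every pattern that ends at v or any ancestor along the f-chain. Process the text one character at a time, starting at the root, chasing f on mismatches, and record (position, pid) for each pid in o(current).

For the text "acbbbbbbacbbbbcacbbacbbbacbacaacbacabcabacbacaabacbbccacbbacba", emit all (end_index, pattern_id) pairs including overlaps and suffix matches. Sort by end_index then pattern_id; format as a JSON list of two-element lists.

Build automaton:
Trie nodes:
  0='ε' goto a→1
  1='a' goto c→2
  2='ac' goto b→3
  3='acb' goto a→4 b→7
  4='acba' goto c→5
  5='acbac' goto a→6
  6='acbaca' goto ·  [P0 ends]
  7='acbb' goto ·  [P1 ends]

BFS fail/out derivation:
  n1('a'): parent n0 fail=0; on 'a' 0 → fail=0;  out ∅∪∅=∅
  n2('ac'): parent n1 fail=0; on 'c' 0 → fail=0;  out ∅∪∅=∅
  n3('acb'): parent n2 fail=0; on 'b' 0 → fail=0;  out ∅∪∅=∅
  n4('acba'): parent n3 fail=0; on 'a' 0 → fail=1;  out ∅∪∅=∅
  n7('acbb'): parent n3 fail=0; on 'b' 0 → fail=0;  out {1}∪∅={1}
  n5('acbac'): parent n4 fail=1; on 'c' 1 → fail=2;  out ∅∪∅=∅
  n6('acbaca'): parent n5 fail=2; on 'a' 2→0 → fail=1;  out {0}∪∅={0}

Scan:
i=0 'a': node 0→1
i=1 'c': node 1→2
i=2 'b': node 2→3
i=3 'b': node 3→7  emit P1@[0:3]
i=4 'b': node 7→0 (fail-walked)
i=5 'b': node 0→0
i=6 'b': node 0→0
i=7 'b': node 0→0
i=8 'a': node 0→1
i=9 'c': node 1→2
i=10 'b': node 2→3
i=11 'b': node 3→7  emit P1@[8:11]
i=12 'b': node 7→0 (fail-walked)
i=13 'b': node 0→0
i=14 'c': node 0→0
i=15 'a': node 0→1
i=16 'c': node 1→2
i=17 'b': node 2→3
i=18 'b': node 3→7  emit P1@[15:18]
i=19 'a': node 7→1 (fail-walked)
i=20 'c': node 1→2
i=21 'b': node 2→3
i=22 'b': node 3→7  emit P1@[19:22]
i=23 'b': node 7→0 (fail-walked)
i=24 'a': node 0→1
i=25 'c': node 1→2
i=26 'b': node 2→3
i=27 'a': node 3→4
i=28 'c': node 4→5
i=29 'a': node 5→6  emit P0@[24:29]
i=30 'a': node 6→1 (fail-walked)
i=31 'c': node 1→2
i=32 'b': node 2→3
i=33 'a': node 3→4
i=34 'c': node 4→5
i=35 'a': node 5→6  emit P0@[30:35]
i=36 'b': node 6→0 (fail-walked)
i=37 'c': node 0→0
i=38 'a': node 0→1
i=39 'b': node 1→0 (fail-walked)
i=40 'a': node 0→1
i=41 'c': node 1→2
i=42 'b': node 2→3
i=43 'a': node 3→4
i=44 'c': node 4→5
i=45 'a': node 5→6  emit P0@[40:45]
i=46 'a': node 6→1 (fail-walked)
i=47 'b': node 1→0 (fail-walked)
i=48 'a': node 0→1
i=49 'c': node 1→2
i=50 'b': node 2→3
i=51 'b': node 3→7  emit P1@[48:51]
i=52 'c': node 7→0 (fail-walked)
i=53 'c': node 0→0
i=54 'a': node 0→1
i=55 'c': node 1→2
i=56 'b': node 2→3
i=57 'b': node 3→7  emit P1@[54:57]
i=58 'a': node 7→1 (fail-walked)
i=59 'c': node 1→2
i=60 'b': node 2→3
i=61 'a': node 3→4

All matches (sorted): [[3,1],[11,1],[18,1],[22,1],[29,0],[35,0],[45,0],[51,1],[57,1]]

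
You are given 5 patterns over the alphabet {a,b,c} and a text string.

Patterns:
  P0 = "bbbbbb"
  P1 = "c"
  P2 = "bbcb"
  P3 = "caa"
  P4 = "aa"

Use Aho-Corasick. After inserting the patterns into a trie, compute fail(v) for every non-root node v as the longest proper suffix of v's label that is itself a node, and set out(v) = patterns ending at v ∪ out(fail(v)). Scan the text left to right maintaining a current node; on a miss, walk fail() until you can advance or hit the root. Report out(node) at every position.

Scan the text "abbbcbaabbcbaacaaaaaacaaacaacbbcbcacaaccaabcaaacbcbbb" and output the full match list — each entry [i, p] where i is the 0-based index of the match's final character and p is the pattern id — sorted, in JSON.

Construct AC machine:
Trie nodes:
  n0 'ε': a→12 b→1 c→7
  n1 'b': b→2
  n2 'bb': b→3 c→8
  n3 'bbb': b→4
  n4 'bbbb': b→5
  n5 'bbbbb': b→6
  n6 'bbbbbb': ·  [P0 ends]
  n7 'c': a→10  [P1 ends]
  n8 'bbc': b→9
  n9 'bbcb': ·  [P2 ends]
  n10 'ca': a→11
  n11 'caa': ·  [P3 ends]
  n12 'a': a→13
  n13 'aa': ·  [P4 ends]

Failure links (BFS by depth):
  n1('b'): parent n0 fail=0; on 'b' 0 → fail=0;  out ∅∪∅=∅
  n7('c'): parent n0 fail=0; on 'c' 0 → fail=0;  out {1}∪∅={1}
  n12('a'): parent n0 fail=0; on 'a' 0 → fail=0;  out ∅∪∅=∅
  n2('bb'): parent n1 fail=0; on 'b' 0 → fail=1;  out ∅∪∅=∅
  n10('ca'): parent n7 fail=0; on 'a' 0 → fail=12;  out ∅∪∅=∅
  n13('aa'): parent n12 fail=0; on 'a' 0 → fail=12;  out {4}∪∅={4}
  n3('bbb'): parent n2 fail=1; on 'b' 1 → fail=2;  out ∅∪∅=∅
  n8('bbc'): parent n2 fail=1; on 'c' 1→0 → fail=7;  out ∅∪{1}={1}
  n11('caa'): parent n10 fail=12; on 'a' 12 → fail=13;  out {3}∪{4}={3,4}
  n4('bbbb'): parent n3 fail=2; on 'b' 2 → fail=3;  out ∅∪∅=∅
  n9('bbcb'): parent n8 fail=7; on 'b' 7→0 → fail=1;  out {2}∪∅={2}
  n5('bbbbb'): parent n4 fail=3; on 'b' 3 → fail=4;  out ∅∪∅=∅
  n6('bbbbbb'): parent n5 fail=4; on 'b' 4 → fail=5;  out {0}∪∅={0}

Run:
[0] read 'a'  n0⇒n12
[1] read 'b'  n12⇒n1 (via fail)
[2] read 'b'  n1⇒n2
[3] read 'b'  n2⇒n3
[4] read 'c'  n3⇒n8 (via fail)  ** P1@[4:4]
[5] read 'b'  n8⇒n9  ** P2@[2:5]
[6] read 'a'  n9⇒n12 (via fail)
[7] read 'a'  n12⇒n13  ** P4@[6:7]
[8] read 'b'  n13⇒n1 (via fail)
[9] read 'b'  n1⇒n2
[10] read 'c'  n2⇒n8  ** P1@[10:10]
[11] read 'b'  n8⇒n9  ** P2@[8:11]
[12] read 'a'  n9⇒n12 (via fail)
[13] read 'a'  n12⇒n13  ** P4@[12:13]
[14] read 'c'  n13⇒n7 (via fail)  ** P1@[14:14]
[15] read 'a'  n7⇒n10
[16] read 'a'  n10⇒n11  ** P3@[14:16],P4@[15:16]
[17] read 'a'  n11⇒n13 (via fail)  ** P4@[16:17]
[18] read 'a'  n13⇒n13 (via fail)  ** P4@[17:18]
[19] read 'a'  n13⇒n13 (via fail)  ** P4@[18:19]
[20] read 'a'  n13⇒n13 (via fail)  ** P4@[19:20]
[21] read 'c'  n13⇒n7 (via fail)  ** P1@[21:21]
[22] read 'a'  n7⇒n10
[23] read 'a'  n10⇒n11  ** P3@[21:23],P4@[22:23]
[24] read 'a'  n11⇒n13 (via fail)  ** P4@[23:24]
[25] read 'c'  n13⇒n7 (via fail)  ** P1@[25:25]
[26] read 'a'  n7⇒n10
[27] read 'a'  n10⇒n11  ** P3@[25:27],P4@[26:27]
[28] read 'c'  n11⇒n7 (via fail)  ** P1@[28:28]
[29] read 'b'  n7⇒n1 (via fail)
[30] read 'b'  n1⇒n2
[31] read 'c'  n2⇒n8  ** P1@[31:31]
[32] read 'b'  n8⇒n9  ** P2@[29:32]
[33] read 'c'  n9⇒n7 (via fail)  ** P1@[33:33]
[34] read 'a'  n7⇒n10
[35] read 'c'  n10⇒n7 (via fail)  ** P1@[35:35]
[36] read 'a'  n7⇒n10
[37] read 'a'  n10⇒n11  ** P3@[35:37],P4@[36:37]
[38] read 'c'  n11⇒n7 (via fail)  ** P1@[38:38]
[39] read 'c'  n7⇒n7 (via fail)  ** P1@[39:39]
[40] read 'a'  n7⇒n10
[41] read 'a'  n10⇒n11  ** P3@[39:41],P4@[40:41]
[42] read 'b'  n11⇒n1 (via fail)
[43] read 'c'  n1⇒n7 (via fail)  ** P1@[43:43]
[44] read 'a'  n7⇒n10
[45] read 'a'  n10⇒n11  ** P3@[43:45],P4@[44:45]
[46] read 'a'  n11⇒n13 (via fail)  ** P4@[45:46]
[47] read 'c'  n13⇒n7 (via fail)  ** P1@[47:47]
[48] read 'b'  n7⇒n1 (via fail)
[49] read 'c'  n1⇒n7 (via fail)  ** P1@[49:49]
[50] read 'b'  n7⇒n1 (via fail)
[51] read 'b'  n1⇒n2
[52] read 'b'  n2⇒n3

All matches (sorted): [[4,1],[5,2],[7,4],[10,1],[11,2],[13,4],[14,1],[16,3],[16,4],[17,4],[18,4],[19,4],[20,4],[21,1],[23,3],[23,4],[24,4],[25,1],[27,3],[27,4],[28,1],[31,1],[32,2],[33,1],[35,1],[37,3],[37,4],[38,1],[39,1],[41,3],[41,4],[43,1],[45,3],[45,4],[46,4],[47,1],[49,1]]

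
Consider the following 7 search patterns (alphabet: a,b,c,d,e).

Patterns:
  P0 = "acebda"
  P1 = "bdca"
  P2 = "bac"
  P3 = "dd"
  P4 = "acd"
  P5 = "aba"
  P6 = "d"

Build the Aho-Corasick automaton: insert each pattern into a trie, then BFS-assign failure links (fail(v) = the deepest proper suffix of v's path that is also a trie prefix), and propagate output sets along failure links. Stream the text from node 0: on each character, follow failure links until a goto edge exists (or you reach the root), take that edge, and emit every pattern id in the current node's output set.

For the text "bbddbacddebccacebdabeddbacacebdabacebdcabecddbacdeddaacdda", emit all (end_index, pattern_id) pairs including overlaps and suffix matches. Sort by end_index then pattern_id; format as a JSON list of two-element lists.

Build automaton:
Trie (insert patterns):
  0='ε' goto a→1 b→7 d→13
  1='a' goto b→16 c→2
  2='ac' goto d→15 e→3
  3='ace' goto b→4
  4='aceb' goto d→5
  5='acebd' goto a→6
  6='acebda' goto ·  [P0 ends]
  7='b' goto a→11 d→8
  8='bd' goto c→9
  9='bdc' goto a→10
  10='bdca' goto ·  [P1 ends]
  11='ba' goto c→12
  12='bac' goto ·  [P2 ends]
  13='d' goto d→14  [P6 ends]
  14='dd' goto ·  [P3 ends]
  15='acd' goto ·  [P4 ends]
  16='ab' goto a→17
  17='aba' goto ·  [P5 ends]

Failure links (BFS by depth):
  fail(1) 'a': from fail(0)=0 chase 'a': 0 ⇒ 0;  out=∅∪out(0)=∅
  fail(7) 'b': from fail(0)=0 chase 'b': 0 ⇒ 0;  out=∅∪out(0)=∅
  fail(13) 'd': from fail(0)=0 chase 'd': 0 ⇒ 0;  out={6}∪out(0)={6}
  fail(2) 'ac': from fail(1)=0 chase 'c': 0 ⇒ 0;  out=∅∪out(0)=∅
  fail(8) 'bd': from fail(7)=0 chase 'd': 0 ⇒ 13;  out=∅∪out(13)={6}
  fail(11) 'ba': from fail(7)=0 chase 'a': 0 ⇒ 1;  out=∅∪out(1)=∅
  fail(14) 'dd': from fail(13)=0 chase 'd': 0 ⇒ 13;  out={3}∪out(13)={3,6}
  fail(16) 'ab': from fail(1)=0 chase 'b': 0 ⇒ 7;  out=∅∪out(7)=∅
  fail(3) 'ace': from fail(2)=0 chase 'e': 0 ⇒ 0;  out=∅∪out(0)=∅
  fail(9) 'bdc': from fail(8)=13 chase 'c': 13→0 ⇒ 0;  out=∅∪out(0)=∅
  fail(12) 'bac': from fail(11)=1 chase 'c': 1 ⇒ 2;  out={2}∪out(2)={2}
  fail(15) 'acd': from fail(2)=0 chase 'd': 0 ⇒ 13;  out={4}∪out(13)={4,6}
  fail(17) 'aba': from fail(16)=7 chase 'a': 7 ⇒ 11;  out={5}∪out(11)={5}
  fail(4) 'aceb': from fail(3)=0 chase 'b': 0 ⇒ 7;  out=∅∪out(7)=∅
  fail(10) 'bdca': from fail(9)=0 chase 'a': 0 ⇒ 1;  out={1}∪out(1)={1}
  fail(5) 'acebd': from fail(4)=7 chase 'd': 7 ⇒ 8;  out=∅∪out(8)={6}
  fail(6) 'acebda': from fail(5)=8 chase 'a': 8→13→0 ⇒ 1;  out={0}∪out(1)={0}

Scan:
[0] read 'b'  n0⇒n7
[1] read 'b'  n7⇒n7 ·f
[2] read 'd'  n7⇒n8  ** P6@[2:2]
[3] read 'd'  n8⇒n14 ·f  ** P3@[2:3],P6@[3:3]
[4] read 'b'  n14⇒n7 ·f
[5] read 'a'  n7⇒n11
[6] read 'c'  n11⇒n12  ** P2@[4:6]
[7] read 'd'  n12⇒n15 ·f  ** P4@[5:7],P6@[7:7]
[8] read 'd'  n15⇒n14 ·f  ** P3@[7:8],P6@[8:8]
[9] read 'e'  n14⇒n0 ·f
[10] read 'b'  n0⇒n7
[11] read 'c'  n7⇒n0 ·f
[12] read 'c'  n0⇒n0
[13] read 'a'  n0⇒n1
[14] read 'c'  n1⇒n2
[15] read 'e'  n2⇒n3
[16] read 'b'  n3⇒n4
[17] read 'd'  n4⇒n5  ** P6@[17:17]
[18] read 'a'  n5⇒n6  ** P0@[13:18]
[19] read 'b'  n6⇒n16 ·f
[20] read 'e'  n16⇒n0 ·f
[21] read 'd'  n0⇒n13  ** P6@[21:21]
[22] read 'd'  n13⇒n14  ** P3@[21:22],P6@[22:22]
[23] read 'b'  n14⇒n7 ·f
[24] read 'a'  n7⇒n11
[25] read 'c'  n11⇒n12  ** P2@[23:25]
[26] read 'a'  n12⇒n1 ·f
[27] read 'c'  n1⇒n2
[28] read 'e'  n2⇒n3
[29] read 'b'  n3⇒n4
[30] read 'd'  n4⇒n5  ** P6@[30:30]
[31] read 'a'  n5⇒n6  ** P0@[26:31]
[32] read 'b'  n6⇒n16 ·f
[33] read 'a'  n16⇒n17  ** P5@[31:33]
[34] read 'c'  n17⇒n12 ·f  ** P2@[32:34]
[35] read 'e'  n12⇒n3 ·f
[36] read 'b'  n3⇒n4
[37] read 'd'  n4⇒n5  ** P6@[37:37]
[38] read 'c'  n5⇒n9 ·f
[39] read 'a'  n9⇒n10  ** P1@[36:39]
[40] read 'b'  n10⇒n16 ·f
[41] read 'e'  n16⇒n0 ·f
[42] read 'c'  n0⇒n0
[43] read 'd'  n0⇒n13  ** P6@[43:43]
[44] read 'd'  n13⇒n14  ** P3@[43:44],P6@[44:44]
[45] read 'b'  n14⇒n7 ·f
[46] read 'a'  n7⇒n11
[47] read 'c'  n11⇒n12  ** P2@[45:47]
[48] read 'd'  n12⇒n15 ·f  ** P4@[46:48],P6@[48:48]
[49] read 'e'  n15⇒n0 ·f
[50] read 'd'  n0⇒n13  ** P6@[50:50]
[51] read 'd'  n13⇒n14  ** P3@[50:51],P6@[51:51]
[52] read 'a'  n14⇒n1 ·f
[53] read 'a'  n1⇒n1 ·f
[54] read 'c'  n1⇒n2
[55] read 'd'  n2⇒n15  ** P4@[53:55],P6@[55:55]
[56] read 'd'  n15⇒n14 ·f  ** P3@[55:56],P6@[56:56]
[57] read 'a'  n14⇒n1 ·f

Matches: [[2,6],[3,3],[3,6],[6,2],[7,4],[7,6],[8,3],[8,6],[17,6],[18,0],[21,6],[22,3],[22,6],[25,2],[30,6],[31,0],[33,5],[34,2],[37,6],[39,1],[43,6],[44,3],[44,6],[47,2],[48,4],[48,6],[50,6],[51,3],[51,6],[55,4],[55,6],[56,3],[56,6]]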